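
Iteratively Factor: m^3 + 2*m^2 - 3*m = (m - 1)*(m^2 + 3*m) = (m - 1)*(m + 3)*(m)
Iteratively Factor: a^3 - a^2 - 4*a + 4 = (a + 2)*(a^2 - 3*a + 2) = (a - 1)*(a + 2)*(a - 2)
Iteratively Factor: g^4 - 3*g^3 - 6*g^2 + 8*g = (g - 1)*(g^3 - 2*g^2 - 8*g) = g*(g - 1)*(g^2 - 2*g - 8) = g*(g - 4)*(g - 1)*(g + 2)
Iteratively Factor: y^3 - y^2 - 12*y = (y - 4)*(y^2 + 3*y) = y*(y - 4)*(y + 3)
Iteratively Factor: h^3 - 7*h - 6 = (h + 2)*(h^2 - 2*h - 3) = (h - 3)*(h + 2)*(h + 1)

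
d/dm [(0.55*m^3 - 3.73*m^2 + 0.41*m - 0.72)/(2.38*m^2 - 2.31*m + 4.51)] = (1.309*m^4 - 2.541*m^3 + 15.082*m^2 - 30.2174*m + 0.1859)/(5.6644*m^4 - 10.9956*m^3 + 26.8037*m^2 - 20.8362*m + 20.3401)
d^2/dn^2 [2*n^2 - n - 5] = 4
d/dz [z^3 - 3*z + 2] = 3*z^2 - 3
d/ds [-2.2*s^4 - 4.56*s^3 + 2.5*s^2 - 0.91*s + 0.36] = -8.8*s^3 - 13.68*s^2 + 5.0*s - 0.91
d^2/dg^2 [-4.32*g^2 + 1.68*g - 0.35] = -8.64000000000000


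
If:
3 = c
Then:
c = 3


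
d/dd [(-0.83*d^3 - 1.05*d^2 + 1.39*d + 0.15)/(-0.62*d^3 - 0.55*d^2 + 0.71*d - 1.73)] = (-0.1945*d^4 + 0.545*d^3 + 4.6057*d^2 + 3.798*d - 2.5112)/(0.3844*d^6 + 0.682*d^5 - 0.5779*d^4 + 1.3642*d^3 + 2.4071*d^2 - 2.4566*d + 2.9929)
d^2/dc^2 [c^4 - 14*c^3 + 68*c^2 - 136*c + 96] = 12*c^2 - 84*c + 136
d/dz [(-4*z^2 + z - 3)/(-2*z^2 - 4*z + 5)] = (18*z^2 - 52*z - 7)/(4*z^4 + 16*z^3 - 4*z^2 - 40*z + 25)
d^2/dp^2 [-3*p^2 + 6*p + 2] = -6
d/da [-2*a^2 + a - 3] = 1 - 4*a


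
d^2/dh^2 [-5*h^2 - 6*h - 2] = -10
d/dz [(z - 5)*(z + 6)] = 2*z + 1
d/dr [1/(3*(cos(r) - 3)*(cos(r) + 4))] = (sin(r) + sin(2*r))/(3*(cos(r) - 3)^2*(cos(r) + 4)^2)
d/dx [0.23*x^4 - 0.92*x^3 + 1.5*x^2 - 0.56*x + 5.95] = 0.92*x^3 - 2.76*x^2 + 3.0*x - 0.56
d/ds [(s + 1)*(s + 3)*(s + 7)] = 3*s^2 + 22*s + 31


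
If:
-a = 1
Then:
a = -1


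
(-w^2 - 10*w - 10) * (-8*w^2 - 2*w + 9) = 8*w^4 + 82*w^3 + 91*w^2 - 70*w - 90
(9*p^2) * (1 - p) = -9*p^3 + 9*p^2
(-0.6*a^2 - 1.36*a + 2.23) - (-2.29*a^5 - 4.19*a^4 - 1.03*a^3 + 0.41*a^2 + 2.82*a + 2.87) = 2.29*a^5 + 4.19*a^4 + 1.03*a^3 - 1.01*a^2 - 4.18*a - 0.64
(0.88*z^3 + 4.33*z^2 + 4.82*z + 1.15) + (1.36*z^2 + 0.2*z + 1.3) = 0.88*z^3 + 5.69*z^2 + 5.02*z + 2.45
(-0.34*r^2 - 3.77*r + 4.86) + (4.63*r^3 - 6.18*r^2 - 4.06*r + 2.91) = 4.63*r^3 - 6.52*r^2 - 7.83*r + 7.77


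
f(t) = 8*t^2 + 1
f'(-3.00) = -48.00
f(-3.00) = 73.00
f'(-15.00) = -240.00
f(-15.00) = 1801.00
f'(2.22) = 35.52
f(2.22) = 40.43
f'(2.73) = 43.68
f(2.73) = 60.62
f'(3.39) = 54.24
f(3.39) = 92.94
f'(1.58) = 25.28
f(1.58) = 20.97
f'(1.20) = 19.20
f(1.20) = 12.52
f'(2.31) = 36.96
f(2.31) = 43.69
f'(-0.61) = -9.76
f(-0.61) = 3.98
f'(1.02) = 16.32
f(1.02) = 9.32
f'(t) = 16*t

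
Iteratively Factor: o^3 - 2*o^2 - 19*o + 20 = (o + 4)*(o^2 - 6*o + 5) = (o - 1)*(o + 4)*(o - 5)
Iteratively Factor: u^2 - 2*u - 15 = (u + 3)*(u - 5)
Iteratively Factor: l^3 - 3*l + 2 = (l - 1)*(l^2 + l - 2) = (l - 1)*(l + 2)*(l - 1)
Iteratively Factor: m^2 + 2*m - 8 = (m + 4)*(m - 2)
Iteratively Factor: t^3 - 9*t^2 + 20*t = (t - 5)*(t^2 - 4*t) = (t - 5)*(t - 4)*(t)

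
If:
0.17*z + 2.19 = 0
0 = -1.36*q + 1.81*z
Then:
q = -17.14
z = -12.88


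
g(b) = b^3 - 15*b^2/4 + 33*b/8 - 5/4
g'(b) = 3*b^2 - 15*b/2 + 33/8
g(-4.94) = -233.69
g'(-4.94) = 114.39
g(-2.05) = -34.08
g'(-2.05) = 32.11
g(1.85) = -0.12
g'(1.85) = 0.52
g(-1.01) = -10.27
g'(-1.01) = 14.76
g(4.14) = 22.51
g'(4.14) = 24.49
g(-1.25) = -14.22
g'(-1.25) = 18.19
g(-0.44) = -3.88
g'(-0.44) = 8.01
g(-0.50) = -4.38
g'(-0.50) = 8.62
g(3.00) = 4.38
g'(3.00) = 8.62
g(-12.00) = -2318.75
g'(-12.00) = 526.12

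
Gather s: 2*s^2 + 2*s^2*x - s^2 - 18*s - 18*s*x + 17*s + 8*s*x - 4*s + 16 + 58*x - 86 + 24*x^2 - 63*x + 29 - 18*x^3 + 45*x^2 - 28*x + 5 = s^2*(2*x + 1) + s*(-10*x - 5) - 18*x^3 + 69*x^2 - 33*x - 36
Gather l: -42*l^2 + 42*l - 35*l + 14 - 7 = -42*l^2 + 7*l + 7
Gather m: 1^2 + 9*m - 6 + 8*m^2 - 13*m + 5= 8*m^2 - 4*m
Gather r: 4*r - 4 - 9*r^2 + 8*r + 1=-9*r^2 + 12*r - 3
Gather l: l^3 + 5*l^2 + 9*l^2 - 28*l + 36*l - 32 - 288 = l^3 + 14*l^2 + 8*l - 320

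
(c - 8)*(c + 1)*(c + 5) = c^3 - 2*c^2 - 43*c - 40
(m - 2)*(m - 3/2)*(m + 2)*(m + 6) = m^4 + 9*m^3/2 - 13*m^2 - 18*m + 36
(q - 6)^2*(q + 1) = q^3 - 11*q^2 + 24*q + 36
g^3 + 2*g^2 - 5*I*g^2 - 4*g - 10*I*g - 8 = (g + 2)*(g - 4*I)*(g - I)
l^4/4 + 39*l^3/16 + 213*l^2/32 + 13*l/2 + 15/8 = (l/4 + 1/2)*(l + 1/2)*(l + 5/4)*(l + 6)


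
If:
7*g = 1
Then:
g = 1/7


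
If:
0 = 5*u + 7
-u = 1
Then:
No Solution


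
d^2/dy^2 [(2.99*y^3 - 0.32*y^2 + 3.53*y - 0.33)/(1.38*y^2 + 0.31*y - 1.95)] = (-8.88178419700125e-16*y^4 + 30.385714*y^3 - 19.782162*y^2 + 124.365186*y - 0.00531600000000078)/(2.628072*y^6 + 1.771092*y^5 - 10.742886*y^4 - 4.975469*y^3 + 15.180165*y^2 + 3.536325*y - 7.414875)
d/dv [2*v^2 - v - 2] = 4*v - 1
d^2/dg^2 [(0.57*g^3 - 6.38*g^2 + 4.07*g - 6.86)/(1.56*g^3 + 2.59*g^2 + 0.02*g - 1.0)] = (3.5527136788005e-15*g^7 - 35.658792*g^6 + 59.321808*g^5 - 89.802648*g^4 - 524.849514*g^3 - 300.412788*g^2 + 0.326112000000006*g - 48.137488)/(3.796416*g^9 + 18.909072*g^8 + 31.539924*g^7 + 10.558027*g^6 - 23.838042*g^5 - 20.308392*g^4 + 4.369208*g^3 + 7.7688*g^2 + 0.06*g - 1.0)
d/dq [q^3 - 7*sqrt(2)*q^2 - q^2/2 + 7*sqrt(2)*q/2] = 3*q^2 - 14*sqrt(2)*q - q + 7*sqrt(2)/2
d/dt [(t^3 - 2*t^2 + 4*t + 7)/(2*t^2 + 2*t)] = (t^2 - 7)/(2*t^2)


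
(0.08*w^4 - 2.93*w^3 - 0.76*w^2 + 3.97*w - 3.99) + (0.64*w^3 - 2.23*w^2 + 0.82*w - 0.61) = 0.08*w^4 - 2.29*w^3 - 2.99*w^2 + 4.79*w - 4.6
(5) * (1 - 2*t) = 5 - 10*t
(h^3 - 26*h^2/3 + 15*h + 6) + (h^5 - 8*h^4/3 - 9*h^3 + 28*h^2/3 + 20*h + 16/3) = h^5 - 8*h^4/3 - 8*h^3 + 2*h^2/3 + 35*h + 34/3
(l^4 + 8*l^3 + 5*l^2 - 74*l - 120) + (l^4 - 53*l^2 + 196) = 2*l^4 + 8*l^3 - 48*l^2 - 74*l + 76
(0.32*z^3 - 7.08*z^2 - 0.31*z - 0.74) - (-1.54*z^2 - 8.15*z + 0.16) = 0.32*z^3 - 5.54*z^2 + 7.84*z - 0.9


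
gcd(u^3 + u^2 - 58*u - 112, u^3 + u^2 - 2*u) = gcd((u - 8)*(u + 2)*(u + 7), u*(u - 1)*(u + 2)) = u + 2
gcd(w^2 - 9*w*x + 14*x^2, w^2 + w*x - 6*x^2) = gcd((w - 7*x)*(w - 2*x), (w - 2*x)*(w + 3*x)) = -w + 2*x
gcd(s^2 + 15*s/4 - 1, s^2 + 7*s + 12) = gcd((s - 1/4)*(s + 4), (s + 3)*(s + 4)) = s + 4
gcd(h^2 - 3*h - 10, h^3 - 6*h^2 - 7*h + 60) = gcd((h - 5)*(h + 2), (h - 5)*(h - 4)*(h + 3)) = h - 5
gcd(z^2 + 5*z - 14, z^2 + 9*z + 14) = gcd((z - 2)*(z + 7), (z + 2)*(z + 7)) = z + 7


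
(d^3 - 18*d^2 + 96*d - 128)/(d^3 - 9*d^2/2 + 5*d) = 2*(d^2 - 16*d + 64)/(d*(2*d - 5))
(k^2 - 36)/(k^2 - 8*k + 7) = (k^2 - 36)/(k^2 - 8*k + 7)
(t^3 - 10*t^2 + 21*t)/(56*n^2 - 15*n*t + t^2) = t*(t^2 - 10*t + 21)/(56*n^2 - 15*n*t + t^2)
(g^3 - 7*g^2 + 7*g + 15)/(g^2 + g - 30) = (g^2 - 2*g - 3)/(g + 6)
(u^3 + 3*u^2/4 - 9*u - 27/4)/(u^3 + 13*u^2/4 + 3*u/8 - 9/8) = 2*(u - 3)/(2*u - 1)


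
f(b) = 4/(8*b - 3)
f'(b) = -32/(8*b - 3)^2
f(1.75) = 0.36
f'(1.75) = -0.26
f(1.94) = 0.32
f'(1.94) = -0.20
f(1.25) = 0.57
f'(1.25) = -0.65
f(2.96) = 0.19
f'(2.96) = -0.07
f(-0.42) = -0.63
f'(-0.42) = -0.79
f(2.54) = 0.23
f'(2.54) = -0.11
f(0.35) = -20.00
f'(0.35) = -800.00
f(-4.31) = -0.11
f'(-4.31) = -0.02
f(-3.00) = -0.15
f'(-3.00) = -0.04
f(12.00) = 0.04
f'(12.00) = 0.00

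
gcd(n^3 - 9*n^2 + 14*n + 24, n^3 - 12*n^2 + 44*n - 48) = n^2 - 10*n + 24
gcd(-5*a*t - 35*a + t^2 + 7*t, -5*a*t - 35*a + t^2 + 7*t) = -5*a*t - 35*a + t^2 + 7*t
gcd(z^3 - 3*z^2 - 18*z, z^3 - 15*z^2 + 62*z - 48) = z - 6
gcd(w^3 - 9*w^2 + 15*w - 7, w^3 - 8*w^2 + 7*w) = w^2 - 8*w + 7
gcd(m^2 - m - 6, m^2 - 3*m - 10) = m + 2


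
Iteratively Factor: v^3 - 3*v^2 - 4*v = (v - 4)*(v^2 + v) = v*(v - 4)*(v + 1)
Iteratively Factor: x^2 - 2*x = (x)*(x - 2)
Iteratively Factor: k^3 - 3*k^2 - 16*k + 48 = (k - 4)*(k^2 + k - 12) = (k - 4)*(k - 3)*(k + 4)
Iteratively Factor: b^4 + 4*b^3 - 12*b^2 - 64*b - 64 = (b + 2)*(b^3 + 2*b^2 - 16*b - 32) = (b + 2)^2*(b^2 - 16) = (b - 4)*(b + 2)^2*(b + 4)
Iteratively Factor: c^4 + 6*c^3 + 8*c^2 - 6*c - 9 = (c + 3)*(c^3 + 3*c^2 - c - 3) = (c + 1)*(c + 3)*(c^2 + 2*c - 3) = (c + 1)*(c + 3)^2*(c - 1)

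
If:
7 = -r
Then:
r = -7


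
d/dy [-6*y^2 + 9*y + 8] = 9 - 12*y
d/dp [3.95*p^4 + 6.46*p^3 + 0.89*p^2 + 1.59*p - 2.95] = 15.8*p^3 + 19.38*p^2 + 1.78*p + 1.59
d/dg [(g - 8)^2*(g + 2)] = (g - 8)*(3*g - 4)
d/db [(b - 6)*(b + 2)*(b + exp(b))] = (b - 6)*(b + 2)*(exp(b) + 1) + (b - 6)*(b + exp(b)) + (b + 2)*(b + exp(b))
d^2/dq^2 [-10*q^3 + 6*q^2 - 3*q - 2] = 12 - 60*q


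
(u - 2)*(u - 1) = u^2 - 3*u + 2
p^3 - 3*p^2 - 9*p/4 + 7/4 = (p - 7/2)*(p - 1/2)*(p + 1)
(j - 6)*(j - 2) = j^2 - 8*j + 12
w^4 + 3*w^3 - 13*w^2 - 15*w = w*(w - 3)*(w + 1)*(w + 5)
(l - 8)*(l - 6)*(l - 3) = l^3 - 17*l^2 + 90*l - 144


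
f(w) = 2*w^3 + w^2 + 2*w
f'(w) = 6*w^2 + 2*w + 2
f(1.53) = 12.56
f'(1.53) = 19.11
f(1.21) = 7.43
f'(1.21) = 13.20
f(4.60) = 225.03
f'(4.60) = 138.16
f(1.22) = 7.56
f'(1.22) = 13.37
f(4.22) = 176.55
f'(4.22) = 117.29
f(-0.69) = -1.56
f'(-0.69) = 3.48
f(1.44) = 10.93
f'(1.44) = 17.32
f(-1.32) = -5.50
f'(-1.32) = 9.81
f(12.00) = 3624.00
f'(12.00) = 890.00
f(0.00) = 0.00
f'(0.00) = 2.00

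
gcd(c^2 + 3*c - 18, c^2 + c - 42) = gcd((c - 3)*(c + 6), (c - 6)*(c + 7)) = 1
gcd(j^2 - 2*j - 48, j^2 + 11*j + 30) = j + 6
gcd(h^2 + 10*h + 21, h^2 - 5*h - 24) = h + 3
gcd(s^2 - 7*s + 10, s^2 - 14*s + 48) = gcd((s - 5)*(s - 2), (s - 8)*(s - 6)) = 1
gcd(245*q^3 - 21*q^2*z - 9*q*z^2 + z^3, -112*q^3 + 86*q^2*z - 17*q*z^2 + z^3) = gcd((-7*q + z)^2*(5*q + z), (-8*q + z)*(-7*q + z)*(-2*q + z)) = -7*q + z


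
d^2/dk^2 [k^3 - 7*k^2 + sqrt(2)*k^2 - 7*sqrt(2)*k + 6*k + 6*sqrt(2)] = 6*k - 14 + 2*sqrt(2)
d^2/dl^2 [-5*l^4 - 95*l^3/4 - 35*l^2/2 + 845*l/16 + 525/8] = -60*l^2 - 285*l/2 - 35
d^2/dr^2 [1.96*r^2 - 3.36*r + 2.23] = 3.92000000000000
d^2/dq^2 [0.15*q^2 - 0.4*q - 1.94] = 0.300000000000000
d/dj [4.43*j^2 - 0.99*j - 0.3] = 8.86*j - 0.99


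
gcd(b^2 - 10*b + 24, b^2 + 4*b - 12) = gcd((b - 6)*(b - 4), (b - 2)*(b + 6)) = 1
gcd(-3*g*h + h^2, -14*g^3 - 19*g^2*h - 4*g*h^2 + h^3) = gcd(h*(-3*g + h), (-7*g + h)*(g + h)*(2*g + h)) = 1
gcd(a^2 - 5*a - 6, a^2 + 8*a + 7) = a + 1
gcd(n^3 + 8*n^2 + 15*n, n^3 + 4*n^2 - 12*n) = n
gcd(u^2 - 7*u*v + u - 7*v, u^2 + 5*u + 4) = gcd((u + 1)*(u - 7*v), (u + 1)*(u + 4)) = u + 1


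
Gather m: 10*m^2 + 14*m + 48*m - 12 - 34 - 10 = 10*m^2 + 62*m - 56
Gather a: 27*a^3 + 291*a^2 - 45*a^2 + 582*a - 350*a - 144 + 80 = 27*a^3 + 246*a^2 + 232*a - 64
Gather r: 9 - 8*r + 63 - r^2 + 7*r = -r^2 - r + 72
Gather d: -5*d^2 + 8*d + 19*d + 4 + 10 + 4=-5*d^2 + 27*d + 18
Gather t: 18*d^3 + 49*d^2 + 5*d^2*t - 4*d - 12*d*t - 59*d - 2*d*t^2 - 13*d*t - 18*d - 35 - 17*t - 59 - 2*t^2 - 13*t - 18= 18*d^3 + 49*d^2 - 81*d + t^2*(-2*d - 2) + t*(5*d^2 - 25*d - 30) - 112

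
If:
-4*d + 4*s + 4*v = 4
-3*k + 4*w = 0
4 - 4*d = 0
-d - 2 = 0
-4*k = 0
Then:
No Solution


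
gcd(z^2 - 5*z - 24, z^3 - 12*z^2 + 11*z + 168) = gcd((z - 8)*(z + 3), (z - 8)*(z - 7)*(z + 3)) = z^2 - 5*z - 24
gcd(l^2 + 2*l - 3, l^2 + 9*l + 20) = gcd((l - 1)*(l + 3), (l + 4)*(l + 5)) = 1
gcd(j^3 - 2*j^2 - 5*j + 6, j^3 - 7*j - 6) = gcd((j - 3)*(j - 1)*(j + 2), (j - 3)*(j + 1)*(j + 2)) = j^2 - j - 6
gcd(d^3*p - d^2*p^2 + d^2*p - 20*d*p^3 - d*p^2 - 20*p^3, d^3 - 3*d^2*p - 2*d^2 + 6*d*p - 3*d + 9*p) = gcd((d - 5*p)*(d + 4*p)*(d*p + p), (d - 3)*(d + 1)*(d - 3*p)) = d + 1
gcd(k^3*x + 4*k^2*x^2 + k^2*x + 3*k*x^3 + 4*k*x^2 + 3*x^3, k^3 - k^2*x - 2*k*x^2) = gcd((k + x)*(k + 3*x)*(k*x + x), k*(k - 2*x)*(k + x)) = k + x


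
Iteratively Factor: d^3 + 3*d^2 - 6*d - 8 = (d + 4)*(d^2 - d - 2) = (d - 2)*(d + 4)*(d + 1)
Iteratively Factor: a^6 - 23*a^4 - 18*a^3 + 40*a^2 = (a)*(a^5 - 23*a^3 - 18*a^2 + 40*a) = a*(a + 4)*(a^4 - 4*a^3 - 7*a^2 + 10*a) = a*(a - 5)*(a + 4)*(a^3 + a^2 - 2*a) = a*(a - 5)*(a - 1)*(a + 4)*(a^2 + 2*a) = a^2*(a - 5)*(a - 1)*(a + 4)*(a + 2)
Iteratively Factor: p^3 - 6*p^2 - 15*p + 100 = (p + 4)*(p^2 - 10*p + 25) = (p - 5)*(p + 4)*(p - 5)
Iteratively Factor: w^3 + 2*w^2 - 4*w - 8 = (w - 2)*(w^2 + 4*w + 4) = (w - 2)*(w + 2)*(w + 2)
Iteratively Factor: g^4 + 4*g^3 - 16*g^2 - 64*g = (g + 4)*(g^3 - 16*g) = (g + 4)^2*(g^2 - 4*g) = g*(g + 4)^2*(g - 4)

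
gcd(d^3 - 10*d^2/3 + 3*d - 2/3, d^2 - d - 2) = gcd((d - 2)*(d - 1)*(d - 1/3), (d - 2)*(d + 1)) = d - 2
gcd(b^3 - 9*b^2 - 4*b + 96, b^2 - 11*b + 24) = b - 8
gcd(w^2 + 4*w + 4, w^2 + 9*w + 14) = w + 2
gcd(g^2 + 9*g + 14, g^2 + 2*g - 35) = g + 7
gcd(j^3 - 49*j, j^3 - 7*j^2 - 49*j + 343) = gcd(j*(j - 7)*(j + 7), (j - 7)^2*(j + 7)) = j^2 - 49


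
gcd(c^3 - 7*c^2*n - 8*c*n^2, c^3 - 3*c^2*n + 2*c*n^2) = c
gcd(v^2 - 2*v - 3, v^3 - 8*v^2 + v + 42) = v - 3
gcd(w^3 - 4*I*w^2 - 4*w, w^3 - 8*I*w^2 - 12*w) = w^2 - 2*I*w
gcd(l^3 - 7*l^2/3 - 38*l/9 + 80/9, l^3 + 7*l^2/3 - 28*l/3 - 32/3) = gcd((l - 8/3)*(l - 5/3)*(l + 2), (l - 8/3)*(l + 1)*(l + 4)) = l - 8/3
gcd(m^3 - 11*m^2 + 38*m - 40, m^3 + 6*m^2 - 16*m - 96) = m - 4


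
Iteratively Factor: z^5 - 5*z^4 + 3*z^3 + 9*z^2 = (z + 1)*(z^4 - 6*z^3 + 9*z^2) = z*(z + 1)*(z^3 - 6*z^2 + 9*z) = z*(z - 3)*(z + 1)*(z^2 - 3*z) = z*(z - 3)^2*(z + 1)*(z)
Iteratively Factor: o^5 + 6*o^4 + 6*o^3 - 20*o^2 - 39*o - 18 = (o + 1)*(o^4 + 5*o^3 + o^2 - 21*o - 18) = (o + 1)*(o + 3)*(o^3 + 2*o^2 - 5*o - 6) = (o + 1)*(o + 3)^2*(o^2 - o - 2) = (o - 2)*(o + 1)*(o + 3)^2*(o + 1)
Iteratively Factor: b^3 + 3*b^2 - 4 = (b + 2)*(b^2 + b - 2) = (b - 1)*(b + 2)*(b + 2)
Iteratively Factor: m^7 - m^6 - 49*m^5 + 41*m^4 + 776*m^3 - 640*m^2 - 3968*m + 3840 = (m + 4)*(m^6 - 5*m^5 - 29*m^4 + 157*m^3 + 148*m^2 - 1232*m + 960) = (m + 4)^2*(m^5 - 9*m^4 + 7*m^3 + 129*m^2 - 368*m + 240) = (m - 1)*(m + 4)^2*(m^4 - 8*m^3 - m^2 + 128*m - 240) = (m - 1)*(m + 4)^3*(m^3 - 12*m^2 + 47*m - 60) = (m - 4)*(m - 1)*(m + 4)^3*(m^2 - 8*m + 15) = (m - 5)*(m - 4)*(m - 1)*(m + 4)^3*(m - 3)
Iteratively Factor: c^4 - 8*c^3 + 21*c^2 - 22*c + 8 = (c - 1)*(c^3 - 7*c^2 + 14*c - 8) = (c - 1)^2*(c^2 - 6*c + 8) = (c - 2)*(c - 1)^2*(c - 4)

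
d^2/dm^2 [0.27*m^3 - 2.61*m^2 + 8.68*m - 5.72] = 1.62*m - 5.22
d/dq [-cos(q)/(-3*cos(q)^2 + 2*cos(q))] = 3*sin(q)/(3*cos(q) - 2)^2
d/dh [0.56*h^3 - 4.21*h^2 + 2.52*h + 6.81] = 1.68*h^2 - 8.42*h + 2.52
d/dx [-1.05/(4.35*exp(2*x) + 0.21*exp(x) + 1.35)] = (9.135*exp(x) + 0.2205)*exp(x)/(4.35*exp(2*x) + 0.21*exp(x) + 1.35)^2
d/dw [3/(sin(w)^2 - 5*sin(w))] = 3*(5 - 2*sin(w))*cos(w)/((sin(w) - 5)^2*sin(w)^2)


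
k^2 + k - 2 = (k - 1)*(k + 2)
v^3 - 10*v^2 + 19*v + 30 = (v - 6)*(v - 5)*(v + 1)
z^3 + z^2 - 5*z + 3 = (z - 1)^2*(z + 3)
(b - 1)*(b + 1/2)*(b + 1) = b^3 + b^2/2 - b - 1/2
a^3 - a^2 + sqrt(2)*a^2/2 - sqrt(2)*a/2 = a*(a - 1)*(a + sqrt(2)/2)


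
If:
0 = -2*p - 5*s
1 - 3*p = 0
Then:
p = 1/3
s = -2/15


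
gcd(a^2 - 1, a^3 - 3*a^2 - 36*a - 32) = a + 1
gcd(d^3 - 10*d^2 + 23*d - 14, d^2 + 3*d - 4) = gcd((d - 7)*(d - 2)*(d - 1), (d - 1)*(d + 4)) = d - 1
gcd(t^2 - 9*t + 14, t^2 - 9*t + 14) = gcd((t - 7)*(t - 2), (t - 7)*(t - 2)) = t^2 - 9*t + 14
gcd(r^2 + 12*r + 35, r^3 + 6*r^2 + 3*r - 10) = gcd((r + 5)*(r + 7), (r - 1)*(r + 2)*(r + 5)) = r + 5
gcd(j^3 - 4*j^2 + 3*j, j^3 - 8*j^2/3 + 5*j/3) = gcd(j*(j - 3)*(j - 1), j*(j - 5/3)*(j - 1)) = j^2 - j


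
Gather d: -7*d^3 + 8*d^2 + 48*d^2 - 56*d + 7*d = -7*d^3 + 56*d^2 - 49*d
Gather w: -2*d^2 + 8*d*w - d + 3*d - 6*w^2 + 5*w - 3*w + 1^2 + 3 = -2*d^2 + 2*d - 6*w^2 + w*(8*d + 2) + 4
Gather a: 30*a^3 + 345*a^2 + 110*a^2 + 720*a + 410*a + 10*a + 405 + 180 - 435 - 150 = 30*a^3 + 455*a^2 + 1140*a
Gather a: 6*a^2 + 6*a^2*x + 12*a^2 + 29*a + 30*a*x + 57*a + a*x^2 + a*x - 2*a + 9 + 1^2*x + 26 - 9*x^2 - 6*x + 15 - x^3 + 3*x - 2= a^2*(6*x + 18) + a*(x^2 + 31*x + 84) - x^3 - 9*x^2 - 2*x + 48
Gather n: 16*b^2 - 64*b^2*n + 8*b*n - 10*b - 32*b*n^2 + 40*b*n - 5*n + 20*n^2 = 16*b^2 - 10*b + n^2*(20 - 32*b) + n*(-64*b^2 + 48*b - 5)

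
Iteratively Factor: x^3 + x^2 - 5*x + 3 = (x + 3)*(x^2 - 2*x + 1) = (x - 1)*(x + 3)*(x - 1)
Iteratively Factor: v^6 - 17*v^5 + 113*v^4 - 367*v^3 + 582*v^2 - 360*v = (v - 3)*(v^5 - 14*v^4 + 71*v^3 - 154*v^2 + 120*v) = (v - 3)*(v - 2)*(v^4 - 12*v^3 + 47*v^2 - 60*v) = (v - 4)*(v - 3)*(v - 2)*(v^3 - 8*v^2 + 15*v) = (v - 5)*(v - 4)*(v - 3)*(v - 2)*(v^2 - 3*v) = (v - 5)*(v - 4)*(v - 3)^2*(v - 2)*(v)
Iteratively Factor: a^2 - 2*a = (a - 2)*(a)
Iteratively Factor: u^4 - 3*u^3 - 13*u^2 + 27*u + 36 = (u - 3)*(u^3 - 13*u - 12) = (u - 3)*(u + 1)*(u^2 - u - 12) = (u - 4)*(u - 3)*(u + 1)*(u + 3)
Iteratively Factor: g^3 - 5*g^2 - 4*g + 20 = (g - 2)*(g^2 - 3*g - 10) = (g - 2)*(g + 2)*(g - 5)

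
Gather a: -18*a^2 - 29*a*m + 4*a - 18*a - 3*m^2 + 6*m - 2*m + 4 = -18*a^2 + a*(-29*m - 14) - 3*m^2 + 4*m + 4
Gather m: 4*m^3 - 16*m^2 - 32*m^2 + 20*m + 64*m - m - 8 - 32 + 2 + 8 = 4*m^3 - 48*m^2 + 83*m - 30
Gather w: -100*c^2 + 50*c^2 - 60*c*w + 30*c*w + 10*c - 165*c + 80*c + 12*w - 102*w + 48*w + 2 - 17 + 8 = -50*c^2 - 75*c + w*(-30*c - 42) - 7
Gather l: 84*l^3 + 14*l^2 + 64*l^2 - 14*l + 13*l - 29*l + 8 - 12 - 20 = 84*l^3 + 78*l^2 - 30*l - 24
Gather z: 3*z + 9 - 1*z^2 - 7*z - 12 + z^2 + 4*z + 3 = 0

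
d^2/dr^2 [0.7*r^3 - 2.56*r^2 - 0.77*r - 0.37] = 4.2*r - 5.12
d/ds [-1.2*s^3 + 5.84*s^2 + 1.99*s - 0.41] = -3.6*s^2 + 11.68*s + 1.99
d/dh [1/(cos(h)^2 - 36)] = 2*sin(h)*cos(h)/(cos(h)^2 - 36)^2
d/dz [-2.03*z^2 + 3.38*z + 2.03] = 3.38 - 4.06*z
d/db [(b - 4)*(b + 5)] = 2*b + 1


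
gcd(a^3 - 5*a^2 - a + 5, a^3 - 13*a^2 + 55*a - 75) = a - 5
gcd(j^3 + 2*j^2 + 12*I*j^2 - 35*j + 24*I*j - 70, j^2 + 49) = j + 7*I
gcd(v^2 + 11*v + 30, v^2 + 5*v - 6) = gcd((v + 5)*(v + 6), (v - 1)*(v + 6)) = v + 6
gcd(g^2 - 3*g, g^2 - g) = g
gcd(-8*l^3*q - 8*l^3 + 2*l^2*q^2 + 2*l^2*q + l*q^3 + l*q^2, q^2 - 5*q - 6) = q + 1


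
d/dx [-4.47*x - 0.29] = -4.47000000000000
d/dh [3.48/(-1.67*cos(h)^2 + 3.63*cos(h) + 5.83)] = (12.6324 - 11.6232*cos(h))*sin(h)/(-1.67*cos(h)^2 + 3.63*cos(h) + 5.83)^2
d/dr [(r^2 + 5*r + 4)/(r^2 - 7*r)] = 4*(-3*r^2 - 2*r + 7)/(r^2*(r^2 - 14*r + 49))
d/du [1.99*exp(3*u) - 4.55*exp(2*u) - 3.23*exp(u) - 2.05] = (5.97*exp(2*u) - 9.1*exp(u) - 3.23)*exp(u)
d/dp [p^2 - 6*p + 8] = 2*p - 6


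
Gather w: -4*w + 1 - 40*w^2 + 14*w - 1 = -40*w^2 + 10*w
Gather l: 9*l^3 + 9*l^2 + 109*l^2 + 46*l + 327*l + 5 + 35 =9*l^3 + 118*l^2 + 373*l + 40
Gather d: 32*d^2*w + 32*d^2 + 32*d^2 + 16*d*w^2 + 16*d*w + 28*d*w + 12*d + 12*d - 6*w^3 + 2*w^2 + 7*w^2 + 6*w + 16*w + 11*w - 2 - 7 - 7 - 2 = d^2*(32*w + 64) + d*(16*w^2 + 44*w + 24) - 6*w^3 + 9*w^2 + 33*w - 18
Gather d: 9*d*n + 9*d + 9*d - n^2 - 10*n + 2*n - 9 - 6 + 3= d*(9*n + 18) - n^2 - 8*n - 12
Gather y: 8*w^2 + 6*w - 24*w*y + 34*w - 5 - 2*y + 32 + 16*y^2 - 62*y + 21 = 8*w^2 + 40*w + 16*y^2 + y*(-24*w - 64) + 48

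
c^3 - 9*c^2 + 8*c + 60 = (c - 6)*(c - 5)*(c + 2)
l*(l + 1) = l^2 + l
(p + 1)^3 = p^3 + 3*p^2 + 3*p + 1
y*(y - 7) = y^2 - 7*y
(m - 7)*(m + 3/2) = m^2 - 11*m/2 - 21/2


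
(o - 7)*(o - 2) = o^2 - 9*o + 14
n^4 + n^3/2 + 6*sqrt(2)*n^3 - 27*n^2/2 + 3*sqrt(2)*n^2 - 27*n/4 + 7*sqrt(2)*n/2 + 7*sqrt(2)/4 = (n + 1/2)*(n - sqrt(2)/2)^2*(n + 7*sqrt(2))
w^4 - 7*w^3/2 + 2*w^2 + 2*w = w*(w - 2)^2*(w + 1/2)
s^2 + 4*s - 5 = (s - 1)*(s + 5)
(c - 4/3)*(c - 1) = c^2 - 7*c/3 + 4/3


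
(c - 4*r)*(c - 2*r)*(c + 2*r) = c^3 - 4*c^2*r - 4*c*r^2 + 16*r^3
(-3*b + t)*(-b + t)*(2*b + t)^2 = 12*b^4 - 4*b^3*t - 9*b^2*t^2 + t^4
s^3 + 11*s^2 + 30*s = s*(s + 5)*(s + 6)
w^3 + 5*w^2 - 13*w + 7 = (w - 1)^2*(w + 7)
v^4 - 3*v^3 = v^3*(v - 3)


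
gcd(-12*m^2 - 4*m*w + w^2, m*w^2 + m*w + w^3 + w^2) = 1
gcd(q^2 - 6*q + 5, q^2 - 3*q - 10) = q - 5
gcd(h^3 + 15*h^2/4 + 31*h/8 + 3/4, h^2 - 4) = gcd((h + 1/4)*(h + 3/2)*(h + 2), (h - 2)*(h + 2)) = h + 2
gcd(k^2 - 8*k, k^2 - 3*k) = k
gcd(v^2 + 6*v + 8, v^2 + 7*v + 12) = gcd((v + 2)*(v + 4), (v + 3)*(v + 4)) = v + 4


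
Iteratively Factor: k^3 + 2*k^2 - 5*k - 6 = (k + 1)*(k^2 + k - 6) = (k - 2)*(k + 1)*(k + 3)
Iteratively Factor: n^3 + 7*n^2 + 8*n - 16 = (n - 1)*(n^2 + 8*n + 16) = (n - 1)*(n + 4)*(n + 4)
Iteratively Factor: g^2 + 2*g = (g + 2)*(g)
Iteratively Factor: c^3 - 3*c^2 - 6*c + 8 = (c - 1)*(c^2 - 2*c - 8) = (c - 1)*(c + 2)*(c - 4)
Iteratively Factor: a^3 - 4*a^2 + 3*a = (a)*(a^2 - 4*a + 3) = a*(a - 1)*(a - 3)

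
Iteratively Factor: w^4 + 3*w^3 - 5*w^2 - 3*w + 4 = (w + 1)*(w^3 + 2*w^2 - 7*w + 4) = (w + 1)*(w + 4)*(w^2 - 2*w + 1) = (w - 1)*(w + 1)*(w + 4)*(w - 1)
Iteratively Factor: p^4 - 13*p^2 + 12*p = (p)*(p^3 - 13*p + 12) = p*(p + 4)*(p^2 - 4*p + 3) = p*(p - 1)*(p + 4)*(p - 3)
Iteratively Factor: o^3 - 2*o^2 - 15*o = (o)*(o^2 - 2*o - 15) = o*(o + 3)*(o - 5)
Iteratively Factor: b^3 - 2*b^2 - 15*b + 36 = (b + 4)*(b^2 - 6*b + 9) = (b - 3)*(b + 4)*(b - 3)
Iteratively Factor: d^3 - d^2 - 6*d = (d - 3)*(d^2 + 2*d) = (d - 3)*(d + 2)*(d)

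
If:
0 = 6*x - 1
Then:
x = 1/6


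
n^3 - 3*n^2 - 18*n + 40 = (n - 5)*(n - 2)*(n + 4)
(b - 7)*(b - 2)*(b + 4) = b^3 - 5*b^2 - 22*b + 56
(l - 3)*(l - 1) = l^2 - 4*l + 3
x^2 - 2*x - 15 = (x - 5)*(x + 3)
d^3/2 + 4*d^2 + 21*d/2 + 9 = (d/2 + 1)*(d + 3)^2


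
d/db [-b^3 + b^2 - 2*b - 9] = -3*b^2 + 2*b - 2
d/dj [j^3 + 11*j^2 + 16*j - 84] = 3*j^2 + 22*j + 16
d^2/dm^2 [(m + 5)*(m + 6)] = 2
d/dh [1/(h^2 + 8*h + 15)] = 2*(-h - 4)/(h^2 + 8*h + 15)^2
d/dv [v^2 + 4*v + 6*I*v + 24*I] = 2*v + 4 + 6*I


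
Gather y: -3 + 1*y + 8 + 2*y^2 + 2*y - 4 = 2*y^2 + 3*y + 1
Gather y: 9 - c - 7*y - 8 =-c - 7*y + 1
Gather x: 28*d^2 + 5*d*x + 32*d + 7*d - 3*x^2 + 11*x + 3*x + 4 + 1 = 28*d^2 + 39*d - 3*x^2 + x*(5*d + 14) + 5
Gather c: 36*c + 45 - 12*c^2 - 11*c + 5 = -12*c^2 + 25*c + 50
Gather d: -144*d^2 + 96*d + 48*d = -144*d^2 + 144*d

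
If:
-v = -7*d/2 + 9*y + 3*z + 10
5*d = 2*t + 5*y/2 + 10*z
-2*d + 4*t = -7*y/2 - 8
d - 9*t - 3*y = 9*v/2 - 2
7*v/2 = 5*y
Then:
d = 15503/2750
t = 367/550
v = 68/275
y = 238/1375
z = 1321/500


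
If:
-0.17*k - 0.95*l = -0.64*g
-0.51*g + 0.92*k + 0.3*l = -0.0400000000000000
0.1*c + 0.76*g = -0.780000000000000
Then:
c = -12.4572794264091*l - 7.69707229635531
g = 1.63911571400119*l - 0.0135431189006174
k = 0.582553276239793*l - 0.0509858593905596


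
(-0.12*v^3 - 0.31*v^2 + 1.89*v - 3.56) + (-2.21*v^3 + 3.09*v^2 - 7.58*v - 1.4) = -2.33*v^3 + 2.78*v^2 - 5.69*v - 4.96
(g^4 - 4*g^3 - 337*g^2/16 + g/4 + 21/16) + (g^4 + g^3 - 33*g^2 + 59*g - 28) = 2*g^4 - 3*g^3 - 865*g^2/16 + 237*g/4 - 427/16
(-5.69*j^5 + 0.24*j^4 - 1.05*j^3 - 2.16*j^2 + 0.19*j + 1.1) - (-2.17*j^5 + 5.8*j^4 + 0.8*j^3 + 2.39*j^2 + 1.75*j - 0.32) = -3.52*j^5 - 5.56*j^4 - 1.85*j^3 - 4.55*j^2 - 1.56*j + 1.42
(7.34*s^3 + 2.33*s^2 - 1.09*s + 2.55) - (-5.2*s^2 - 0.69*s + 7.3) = 7.34*s^3 + 7.53*s^2 - 0.4*s - 4.75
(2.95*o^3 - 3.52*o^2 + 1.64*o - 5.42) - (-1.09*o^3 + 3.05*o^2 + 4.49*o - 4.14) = 4.04*o^3 - 6.57*o^2 - 2.85*o - 1.28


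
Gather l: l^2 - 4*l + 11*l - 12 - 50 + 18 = l^2 + 7*l - 44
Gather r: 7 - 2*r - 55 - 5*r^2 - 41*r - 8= -5*r^2 - 43*r - 56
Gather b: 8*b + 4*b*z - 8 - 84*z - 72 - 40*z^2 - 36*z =b*(4*z + 8) - 40*z^2 - 120*z - 80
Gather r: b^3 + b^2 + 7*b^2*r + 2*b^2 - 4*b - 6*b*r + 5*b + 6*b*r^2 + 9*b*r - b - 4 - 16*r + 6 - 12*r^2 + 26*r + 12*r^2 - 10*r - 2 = b^3 + 3*b^2 + 6*b*r^2 + r*(7*b^2 + 3*b)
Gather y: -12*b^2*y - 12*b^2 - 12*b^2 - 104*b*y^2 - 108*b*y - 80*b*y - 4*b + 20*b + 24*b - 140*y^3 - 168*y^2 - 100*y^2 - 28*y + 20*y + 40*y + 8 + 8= -24*b^2 + 40*b - 140*y^3 + y^2*(-104*b - 268) + y*(-12*b^2 - 188*b + 32) + 16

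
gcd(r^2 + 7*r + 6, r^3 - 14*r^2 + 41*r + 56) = r + 1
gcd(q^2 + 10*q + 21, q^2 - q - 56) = q + 7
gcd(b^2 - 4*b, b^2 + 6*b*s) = b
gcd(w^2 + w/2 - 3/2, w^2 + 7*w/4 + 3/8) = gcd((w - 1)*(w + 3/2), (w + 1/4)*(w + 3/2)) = w + 3/2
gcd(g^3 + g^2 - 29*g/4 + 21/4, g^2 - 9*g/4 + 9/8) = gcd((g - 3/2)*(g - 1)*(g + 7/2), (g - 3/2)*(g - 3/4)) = g - 3/2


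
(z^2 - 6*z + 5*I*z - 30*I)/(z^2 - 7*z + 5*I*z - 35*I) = (z - 6)/(z - 7)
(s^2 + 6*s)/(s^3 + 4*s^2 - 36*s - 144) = s/(s^2 - 2*s - 24)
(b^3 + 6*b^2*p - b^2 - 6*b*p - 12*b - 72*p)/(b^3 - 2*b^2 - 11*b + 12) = (b + 6*p)/(b - 1)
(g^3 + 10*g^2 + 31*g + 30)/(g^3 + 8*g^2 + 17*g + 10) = (g + 3)/(g + 1)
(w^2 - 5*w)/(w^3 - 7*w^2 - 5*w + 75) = w/(w^2 - 2*w - 15)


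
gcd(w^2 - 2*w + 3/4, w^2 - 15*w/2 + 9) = w - 3/2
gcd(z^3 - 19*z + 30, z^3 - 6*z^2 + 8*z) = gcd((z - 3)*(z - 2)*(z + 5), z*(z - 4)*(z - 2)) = z - 2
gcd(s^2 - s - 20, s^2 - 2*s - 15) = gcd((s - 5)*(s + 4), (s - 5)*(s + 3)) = s - 5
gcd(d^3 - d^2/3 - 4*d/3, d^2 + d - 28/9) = d - 4/3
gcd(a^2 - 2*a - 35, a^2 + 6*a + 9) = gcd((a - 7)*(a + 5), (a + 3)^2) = 1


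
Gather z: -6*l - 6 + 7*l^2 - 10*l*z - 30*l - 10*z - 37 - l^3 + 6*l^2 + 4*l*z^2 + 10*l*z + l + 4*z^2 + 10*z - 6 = -l^3 + 13*l^2 - 35*l + z^2*(4*l + 4) - 49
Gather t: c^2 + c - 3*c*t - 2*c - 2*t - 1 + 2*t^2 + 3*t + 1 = c^2 - c + 2*t^2 + t*(1 - 3*c)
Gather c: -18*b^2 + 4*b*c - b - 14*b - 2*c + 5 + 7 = -18*b^2 - 15*b + c*(4*b - 2) + 12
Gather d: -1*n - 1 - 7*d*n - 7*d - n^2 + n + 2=d*(-7*n - 7) - n^2 + 1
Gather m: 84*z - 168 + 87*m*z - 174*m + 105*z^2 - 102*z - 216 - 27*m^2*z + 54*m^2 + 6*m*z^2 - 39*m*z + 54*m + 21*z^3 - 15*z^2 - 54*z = m^2*(54 - 27*z) + m*(6*z^2 + 48*z - 120) + 21*z^3 + 90*z^2 - 72*z - 384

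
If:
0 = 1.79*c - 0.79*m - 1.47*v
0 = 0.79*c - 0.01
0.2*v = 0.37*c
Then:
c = 0.01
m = -0.01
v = 0.02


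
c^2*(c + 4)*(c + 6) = c^4 + 10*c^3 + 24*c^2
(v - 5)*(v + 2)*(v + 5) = v^3 + 2*v^2 - 25*v - 50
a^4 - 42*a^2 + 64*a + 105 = (a - 5)*(a - 3)*(a + 1)*(a + 7)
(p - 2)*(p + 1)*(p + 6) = p^3 + 5*p^2 - 8*p - 12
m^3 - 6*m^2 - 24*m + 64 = (m - 8)*(m - 2)*(m + 4)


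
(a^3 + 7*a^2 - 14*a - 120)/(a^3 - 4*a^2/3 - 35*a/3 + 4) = 3*(a^2 + 11*a + 30)/(3*a^2 + 8*a - 3)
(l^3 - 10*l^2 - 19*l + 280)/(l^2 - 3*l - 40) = l - 7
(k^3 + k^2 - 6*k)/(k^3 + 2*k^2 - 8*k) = (k + 3)/(k + 4)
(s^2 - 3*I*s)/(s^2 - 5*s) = (s - 3*I)/(s - 5)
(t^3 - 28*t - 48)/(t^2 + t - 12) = (t^2 - 4*t - 12)/(t - 3)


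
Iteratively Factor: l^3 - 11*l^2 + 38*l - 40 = (l - 5)*(l^2 - 6*l + 8) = (l - 5)*(l - 4)*(l - 2)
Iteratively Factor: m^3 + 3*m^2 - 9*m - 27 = (m + 3)*(m^2 - 9) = (m - 3)*(m + 3)*(m + 3)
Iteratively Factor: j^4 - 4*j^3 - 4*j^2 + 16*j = (j - 4)*(j^3 - 4*j) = j*(j - 4)*(j^2 - 4) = j*(j - 4)*(j + 2)*(j - 2)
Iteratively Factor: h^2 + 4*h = (h)*(h + 4)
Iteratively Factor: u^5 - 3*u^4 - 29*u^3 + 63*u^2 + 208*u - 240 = (u + 3)*(u^4 - 6*u^3 - 11*u^2 + 96*u - 80) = (u - 5)*(u + 3)*(u^3 - u^2 - 16*u + 16) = (u - 5)*(u - 1)*(u + 3)*(u^2 - 16) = (u - 5)*(u - 1)*(u + 3)*(u + 4)*(u - 4)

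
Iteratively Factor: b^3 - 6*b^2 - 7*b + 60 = (b + 3)*(b^2 - 9*b + 20) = (b - 4)*(b + 3)*(b - 5)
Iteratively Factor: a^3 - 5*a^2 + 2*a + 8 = (a - 4)*(a^2 - a - 2) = (a - 4)*(a + 1)*(a - 2)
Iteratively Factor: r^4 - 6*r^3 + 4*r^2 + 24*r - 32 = (r - 2)*(r^3 - 4*r^2 - 4*r + 16) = (r - 2)^2*(r^2 - 2*r - 8) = (r - 4)*(r - 2)^2*(r + 2)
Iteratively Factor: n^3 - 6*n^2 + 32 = (n + 2)*(n^2 - 8*n + 16) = (n - 4)*(n + 2)*(n - 4)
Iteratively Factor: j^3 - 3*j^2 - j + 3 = (j - 3)*(j^2 - 1) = (j - 3)*(j + 1)*(j - 1)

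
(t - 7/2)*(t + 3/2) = t^2 - 2*t - 21/4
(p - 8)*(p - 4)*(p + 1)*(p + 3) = p^4 - 8*p^3 - 13*p^2 + 92*p + 96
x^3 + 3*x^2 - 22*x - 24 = (x - 4)*(x + 1)*(x + 6)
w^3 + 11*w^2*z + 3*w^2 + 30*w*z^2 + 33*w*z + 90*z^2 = (w + 3)*(w + 5*z)*(w + 6*z)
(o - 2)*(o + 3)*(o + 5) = o^3 + 6*o^2 - o - 30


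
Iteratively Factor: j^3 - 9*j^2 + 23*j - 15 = (j - 3)*(j^2 - 6*j + 5) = (j - 3)*(j - 1)*(j - 5)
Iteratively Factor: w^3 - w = (w)*(w^2 - 1) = w*(w - 1)*(w + 1)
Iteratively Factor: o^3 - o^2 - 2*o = (o)*(o^2 - o - 2) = o*(o + 1)*(o - 2)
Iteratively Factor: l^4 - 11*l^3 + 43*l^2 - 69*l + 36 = (l - 3)*(l^3 - 8*l^2 + 19*l - 12) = (l - 3)*(l - 1)*(l^2 - 7*l + 12) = (l - 4)*(l - 3)*(l - 1)*(l - 3)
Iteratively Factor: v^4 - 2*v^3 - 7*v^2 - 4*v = (v - 4)*(v^3 + 2*v^2 + v) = (v - 4)*(v + 1)*(v^2 + v) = v*(v - 4)*(v + 1)*(v + 1)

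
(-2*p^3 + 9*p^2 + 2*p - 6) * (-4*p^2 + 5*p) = 8*p^5 - 46*p^4 + 37*p^3 + 34*p^2 - 30*p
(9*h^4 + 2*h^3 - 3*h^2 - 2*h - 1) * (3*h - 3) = 27*h^5 - 21*h^4 - 15*h^3 + 3*h^2 + 3*h + 3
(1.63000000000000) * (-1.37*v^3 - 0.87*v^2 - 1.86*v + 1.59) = -2.2331*v^3 - 1.4181*v^2 - 3.0318*v + 2.5917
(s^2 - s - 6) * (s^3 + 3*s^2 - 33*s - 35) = s^5 + 2*s^4 - 42*s^3 - 20*s^2 + 233*s + 210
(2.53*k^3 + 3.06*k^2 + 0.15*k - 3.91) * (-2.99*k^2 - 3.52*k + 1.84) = -7.5647*k^5 - 18.055*k^4 - 6.5645*k^3 + 16.7933*k^2 + 14.0392*k - 7.1944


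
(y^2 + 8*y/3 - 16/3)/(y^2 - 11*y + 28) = (3*y^2 + 8*y - 16)/(3*(y^2 - 11*y + 28))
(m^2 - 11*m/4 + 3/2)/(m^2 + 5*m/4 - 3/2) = (m - 2)/(m + 2)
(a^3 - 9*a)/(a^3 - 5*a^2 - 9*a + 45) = a/(a - 5)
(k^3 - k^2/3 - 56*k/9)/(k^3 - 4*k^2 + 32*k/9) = (3*k + 7)/(3*k - 4)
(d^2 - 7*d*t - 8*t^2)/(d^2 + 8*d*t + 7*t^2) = (d - 8*t)/(d + 7*t)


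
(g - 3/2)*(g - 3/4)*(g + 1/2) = g^3 - 7*g^2/4 + 9/16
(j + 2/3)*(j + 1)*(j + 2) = j^3 + 11*j^2/3 + 4*j + 4/3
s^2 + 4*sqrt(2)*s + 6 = (s + sqrt(2))*(s + 3*sqrt(2))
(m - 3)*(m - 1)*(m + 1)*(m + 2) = m^4 - m^3 - 7*m^2 + m + 6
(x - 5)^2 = x^2 - 10*x + 25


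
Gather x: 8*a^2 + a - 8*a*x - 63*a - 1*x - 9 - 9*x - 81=8*a^2 - 62*a + x*(-8*a - 10) - 90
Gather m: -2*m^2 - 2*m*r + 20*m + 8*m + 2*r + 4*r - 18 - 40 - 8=-2*m^2 + m*(28 - 2*r) + 6*r - 66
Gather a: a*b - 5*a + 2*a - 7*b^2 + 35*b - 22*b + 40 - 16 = a*(b - 3) - 7*b^2 + 13*b + 24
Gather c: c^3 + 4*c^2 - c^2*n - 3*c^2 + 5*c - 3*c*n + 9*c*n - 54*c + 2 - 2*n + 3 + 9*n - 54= c^3 + c^2*(1 - n) + c*(6*n - 49) + 7*n - 49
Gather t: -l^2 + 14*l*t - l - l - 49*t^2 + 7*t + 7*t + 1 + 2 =-l^2 - 2*l - 49*t^2 + t*(14*l + 14) + 3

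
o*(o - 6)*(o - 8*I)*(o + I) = o^4 - 6*o^3 - 7*I*o^3 + 8*o^2 + 42*I*o^2 - 48*o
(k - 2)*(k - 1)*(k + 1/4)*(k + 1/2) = k^4 - 9*k^3/4 - k^2/8 + 9*k/8 + 1/4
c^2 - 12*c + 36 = (c - 6)^2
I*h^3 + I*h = h*(h + I)*(I*h + 1)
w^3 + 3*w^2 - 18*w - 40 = (w - 4)*(w + 2)*(w + 5)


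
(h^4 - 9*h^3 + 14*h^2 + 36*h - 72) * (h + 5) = h^5 - 4*h^4 - 31*h^3 + 106*h^2 + 108*h - 360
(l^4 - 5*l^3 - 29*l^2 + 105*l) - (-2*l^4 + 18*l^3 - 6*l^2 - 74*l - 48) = 3*l^4 - 23*l^3 - 23*l^2 + 179*l + 48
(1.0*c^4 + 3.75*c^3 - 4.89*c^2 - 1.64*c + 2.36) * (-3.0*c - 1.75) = -3.0*c^5 - 13.0*c^4 + 8.1075*c^3 + 13.4775*c^2 - 4.21*c - 4.13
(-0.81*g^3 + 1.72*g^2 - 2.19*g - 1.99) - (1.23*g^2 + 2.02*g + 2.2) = -0.81*g^3 + 0.49*g^2 - 4.21*g - 4.19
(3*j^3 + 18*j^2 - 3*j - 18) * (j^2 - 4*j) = 3*j^5 + 6*j^4 - 75*j^3 - 6*j^2 + 72*j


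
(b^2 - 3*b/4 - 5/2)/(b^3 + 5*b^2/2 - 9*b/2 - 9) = (4*b + 5)/(2*(2*b^2 + 9*b + 9))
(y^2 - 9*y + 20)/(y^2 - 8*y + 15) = (y - 4)/(y - 3)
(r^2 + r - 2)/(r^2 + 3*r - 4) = (r + 2)/(r + 4)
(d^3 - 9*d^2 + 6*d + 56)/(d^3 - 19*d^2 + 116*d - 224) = (d + 2)/(d - 8)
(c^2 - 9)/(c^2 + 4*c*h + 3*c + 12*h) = (c - 3)/(c + 4*h)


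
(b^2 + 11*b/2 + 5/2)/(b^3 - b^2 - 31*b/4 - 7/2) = 2*(b + 5)/(2*b^2 - 3*b - 14)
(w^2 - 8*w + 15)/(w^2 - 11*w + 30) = (w - 3)/(w - 6)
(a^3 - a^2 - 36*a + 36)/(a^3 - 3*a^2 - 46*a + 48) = (a - 6)/(a - 8)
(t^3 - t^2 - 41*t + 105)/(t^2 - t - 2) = (-t^3 + t^2 + 41*t - 105)/(-t^2 + t + 2)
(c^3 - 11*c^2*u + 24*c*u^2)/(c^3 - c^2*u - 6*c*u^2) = (c - 8*u)/(c + 2*u)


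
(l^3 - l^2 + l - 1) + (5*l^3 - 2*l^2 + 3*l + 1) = 6*l^3 - 3*l^2 + 4*l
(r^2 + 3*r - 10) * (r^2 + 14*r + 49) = r^4 + 17*r^3 + 81*r^2 + 7*r - 490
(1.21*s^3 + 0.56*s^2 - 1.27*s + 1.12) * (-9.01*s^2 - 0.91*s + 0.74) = -10.9021*s^5 - 6.1467*s^4 + 11.8285*s^3 - 8.5211*s^2 - 1.959*s + 0.8288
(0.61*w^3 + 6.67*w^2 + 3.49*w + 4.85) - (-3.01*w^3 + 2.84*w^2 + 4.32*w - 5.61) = 3.62*w^3 + 3.83*w^2 - 0.83*w + 10.46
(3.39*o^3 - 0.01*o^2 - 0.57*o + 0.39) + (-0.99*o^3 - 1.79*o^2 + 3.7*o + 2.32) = 2.4*o^3 - 1.8*o^2 + 3.13*o + 2.71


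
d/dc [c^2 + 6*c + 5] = 2*c + 6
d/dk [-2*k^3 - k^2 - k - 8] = -6*k^2 - 2*k - 1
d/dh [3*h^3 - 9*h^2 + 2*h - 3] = 9*h^2 - 18*h + 2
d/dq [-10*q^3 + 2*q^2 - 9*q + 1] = -30*q^2 + 4*q - 9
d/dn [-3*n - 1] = -3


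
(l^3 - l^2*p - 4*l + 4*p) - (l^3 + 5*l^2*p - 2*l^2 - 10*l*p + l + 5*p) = -6*l^2*p + 2*l^2 + 10*l*p - 5*l - p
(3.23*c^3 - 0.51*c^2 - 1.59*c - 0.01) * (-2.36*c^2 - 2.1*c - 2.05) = -7.6228*c^5 - 5.5794*c^4 - 1.7981*c^3 + 4.4081*c^2 + 3.2805*c + 0.0205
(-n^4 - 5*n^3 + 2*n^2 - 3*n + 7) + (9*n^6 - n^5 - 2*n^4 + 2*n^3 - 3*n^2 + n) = 9*n^6 - n^5 - 3*n^4 - 3*n^3 - n^2 - 2*n + 7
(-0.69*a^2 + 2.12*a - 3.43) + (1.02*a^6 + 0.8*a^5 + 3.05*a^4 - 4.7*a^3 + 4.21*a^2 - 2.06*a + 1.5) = 1.02*a^6 + 0.8*a^5 + 3.05*a^4 - 4.7*a^3 + 3.52*a^2 + 0.0600000000000001*a - 1.93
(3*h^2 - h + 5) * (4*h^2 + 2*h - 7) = 12*h^4 + 2*h^3 - 3*h^2 + 17*h - 35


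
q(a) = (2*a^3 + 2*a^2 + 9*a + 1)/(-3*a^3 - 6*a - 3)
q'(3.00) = 0.10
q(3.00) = -0.98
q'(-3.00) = -0.05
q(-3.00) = -0.65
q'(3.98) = 0.06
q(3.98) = -0.90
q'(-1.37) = -0.60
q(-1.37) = -0.98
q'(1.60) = 0.11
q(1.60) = -1.15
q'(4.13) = 0.06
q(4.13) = -0.89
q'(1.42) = 0.07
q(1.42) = -1.17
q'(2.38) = 0.13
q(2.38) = -1.05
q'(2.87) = 0.11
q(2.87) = -0.99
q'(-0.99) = -1.55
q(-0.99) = -1.35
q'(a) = (9*a^2 + 6)*(2*a^3 + 2*a^2 + 9*a + 1)/(-3*a^3 - 6*a - 3)^2 + (6*a^2 + 4*a + 9)/(-3*a^3 - 6*a - 3)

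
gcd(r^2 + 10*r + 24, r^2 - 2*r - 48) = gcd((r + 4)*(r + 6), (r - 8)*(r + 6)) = r + 6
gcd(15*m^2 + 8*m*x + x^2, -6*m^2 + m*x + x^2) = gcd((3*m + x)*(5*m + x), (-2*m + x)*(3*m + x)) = 3*m + x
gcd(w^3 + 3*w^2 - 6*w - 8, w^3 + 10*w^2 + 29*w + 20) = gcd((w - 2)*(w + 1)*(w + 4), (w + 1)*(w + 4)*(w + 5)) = w^2 + 5*w + 4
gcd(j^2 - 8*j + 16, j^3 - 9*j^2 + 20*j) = j - 4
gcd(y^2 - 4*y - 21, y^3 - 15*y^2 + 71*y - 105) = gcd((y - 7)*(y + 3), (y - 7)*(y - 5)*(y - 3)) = y - 7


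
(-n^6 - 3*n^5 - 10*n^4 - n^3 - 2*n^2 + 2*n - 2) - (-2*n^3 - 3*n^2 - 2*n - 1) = -n^6 - 3*n^5 - 10*n^4 + n^3 + n^2 + 4*n - 1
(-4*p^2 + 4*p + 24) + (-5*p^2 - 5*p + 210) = -9*p^2 - p + 234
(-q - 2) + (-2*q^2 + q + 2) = -2*q^2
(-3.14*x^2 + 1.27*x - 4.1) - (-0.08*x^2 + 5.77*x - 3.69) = -3.06*x^2 - 4.5*x - 0.41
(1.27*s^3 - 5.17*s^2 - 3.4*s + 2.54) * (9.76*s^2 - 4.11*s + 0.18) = 12.3952*s^5 - 55.6789*s^4 - 11.7067*s^3 + 37.8338*s^2 - 11.0514*s + 0.4572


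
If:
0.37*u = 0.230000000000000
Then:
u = 0.62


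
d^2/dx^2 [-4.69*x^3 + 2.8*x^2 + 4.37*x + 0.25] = 5.6 - 28.14*x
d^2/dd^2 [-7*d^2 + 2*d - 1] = -14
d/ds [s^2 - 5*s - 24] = 2*s - 5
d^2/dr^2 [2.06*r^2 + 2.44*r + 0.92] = 4.12000000000000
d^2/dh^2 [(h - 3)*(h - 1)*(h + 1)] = 6*h - 6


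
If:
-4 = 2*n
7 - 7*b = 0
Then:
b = 1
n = -2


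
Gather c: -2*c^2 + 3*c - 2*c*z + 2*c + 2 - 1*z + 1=-2*c^2 + c*(5 - 2*z) - z + 3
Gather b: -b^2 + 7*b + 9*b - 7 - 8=-b^2 + 16*b - 15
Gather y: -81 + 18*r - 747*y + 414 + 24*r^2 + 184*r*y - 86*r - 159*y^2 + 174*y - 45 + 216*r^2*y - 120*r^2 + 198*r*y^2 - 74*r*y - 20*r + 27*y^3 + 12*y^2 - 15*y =-96*r^2 - 88*r + 27*y^3 + y^2*(198*r - 147) + y*(216*r^2 + 110*r - 588) + 288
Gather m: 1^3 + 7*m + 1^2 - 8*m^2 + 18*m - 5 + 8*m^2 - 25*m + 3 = 0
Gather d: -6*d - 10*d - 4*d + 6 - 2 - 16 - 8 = -20*d - 20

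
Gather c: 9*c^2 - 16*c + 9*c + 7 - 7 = 9*c^2 - 7*c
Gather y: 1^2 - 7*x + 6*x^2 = 6*x^2 - 7*x + 1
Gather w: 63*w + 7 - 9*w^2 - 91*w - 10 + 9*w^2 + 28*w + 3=0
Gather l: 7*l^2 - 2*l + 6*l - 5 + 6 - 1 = 7*l^2 + 4*l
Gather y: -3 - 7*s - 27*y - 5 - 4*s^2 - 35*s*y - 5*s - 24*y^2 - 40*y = -4*s^2 - 12*s - 24*y^2 + y*(-35*s - 67) - 8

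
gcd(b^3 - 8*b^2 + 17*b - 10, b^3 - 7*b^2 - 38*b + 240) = b - 5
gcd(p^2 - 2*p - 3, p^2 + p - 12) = p - 3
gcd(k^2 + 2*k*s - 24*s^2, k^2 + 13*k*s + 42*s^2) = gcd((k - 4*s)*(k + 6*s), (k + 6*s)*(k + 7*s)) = k + 6*s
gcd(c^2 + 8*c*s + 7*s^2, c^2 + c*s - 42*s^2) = c + 7*s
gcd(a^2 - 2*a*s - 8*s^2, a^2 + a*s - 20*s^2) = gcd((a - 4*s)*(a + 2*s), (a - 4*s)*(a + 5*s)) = -a + 4*s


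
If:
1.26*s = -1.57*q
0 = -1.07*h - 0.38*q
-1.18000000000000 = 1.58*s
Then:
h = -0.21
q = 0.60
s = -0.75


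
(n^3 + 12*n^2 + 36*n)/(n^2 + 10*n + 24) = n*(n + 6)/(n + 4)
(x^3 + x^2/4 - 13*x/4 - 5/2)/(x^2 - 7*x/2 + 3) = (4*x^2 + 9*x + 5)/(2*(2*x - 3))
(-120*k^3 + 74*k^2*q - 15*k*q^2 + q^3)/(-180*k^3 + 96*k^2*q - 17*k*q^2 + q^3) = (-4*k + q)/(-6*k + q)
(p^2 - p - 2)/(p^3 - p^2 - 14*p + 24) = (p + 1)/(p^2 + p - 12)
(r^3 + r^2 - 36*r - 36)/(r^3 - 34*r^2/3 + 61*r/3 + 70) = 3*(r^2 + 7*r + 6)/(3*r^2 - 16*r - 35)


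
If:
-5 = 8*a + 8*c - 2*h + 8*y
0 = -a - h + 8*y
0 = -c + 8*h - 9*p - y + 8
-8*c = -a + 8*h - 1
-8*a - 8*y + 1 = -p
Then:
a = 1209/5860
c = -34931/46880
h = 525/586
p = 10271/5860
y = 6459/46880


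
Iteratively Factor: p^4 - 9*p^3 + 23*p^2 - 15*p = (p)*(p^3 - 9*p^2 + 23*p - 15) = p*(p - 3)*(p^2 - 6*p + 5) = p*(p - 3)*(p - 1)*(p - 5)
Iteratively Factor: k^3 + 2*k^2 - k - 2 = (k - 1)*(k^2 + 3*k + 2) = (k - 1)*(k + 1)*(k + 2)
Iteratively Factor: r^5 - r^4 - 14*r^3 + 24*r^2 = (r)*(r^4 - r^3 - 14*r^2 + 24*r) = r*(r - 3)*(r^3 + 2*r^2 - 8*r) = r^2*(r - 3)*(r^2 + 2*r - 8) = r^2*(r - 3)*(r + 4)*(r - 2)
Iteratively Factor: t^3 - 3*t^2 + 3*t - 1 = (t - 1)*(t^2 - 2*t + 1) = (t - 1)^2*(t - 1)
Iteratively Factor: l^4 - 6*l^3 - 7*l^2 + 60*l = (l)*(l^3 - 6*l^2 - 7*l + 60) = l*(l - 5)*(l^2 - l - 12) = l*(l - 5)*(l - 4)*(l + 3)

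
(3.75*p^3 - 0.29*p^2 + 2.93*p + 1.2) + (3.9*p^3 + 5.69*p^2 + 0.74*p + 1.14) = 7.65*p^3 + 5.4*p^2 + 3.67*p + 2.34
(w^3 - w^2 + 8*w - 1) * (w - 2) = w^4 - 3*w^3 + 10*w^2 - 17*w + 2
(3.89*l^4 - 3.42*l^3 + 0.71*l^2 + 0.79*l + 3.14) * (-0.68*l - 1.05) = -2.6452*l^5 - 1.7589*l^4 + 3.1082*l^3 - 1.2827*l^2 - 2.9647*l - 3.297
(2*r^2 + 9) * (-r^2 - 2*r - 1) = -2*r^4 - 4*r^3 - 11*r^2 - 18*r - 9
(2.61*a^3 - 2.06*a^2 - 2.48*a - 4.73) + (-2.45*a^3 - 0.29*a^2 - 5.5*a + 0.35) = 0.16*a^3 - 2.35*a^2 - 7.98*a - 4.38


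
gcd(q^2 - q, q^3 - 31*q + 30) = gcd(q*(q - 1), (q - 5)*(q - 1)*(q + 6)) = q - 1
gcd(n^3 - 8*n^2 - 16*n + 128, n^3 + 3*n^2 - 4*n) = n + 4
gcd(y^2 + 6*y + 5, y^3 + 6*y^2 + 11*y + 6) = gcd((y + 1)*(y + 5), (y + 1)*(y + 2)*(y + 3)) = y + 1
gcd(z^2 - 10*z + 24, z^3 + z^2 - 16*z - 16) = z - 4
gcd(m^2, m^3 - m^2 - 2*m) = m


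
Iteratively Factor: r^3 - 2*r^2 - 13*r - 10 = (r + 1)*(r^2 - 3*r - 10) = (r + 1)*(r + 2)*(r - 5)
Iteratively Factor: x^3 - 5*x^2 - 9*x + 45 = (x - 5)*(x^2 - 9) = (x - 5)*(x + 3)*(x - 3)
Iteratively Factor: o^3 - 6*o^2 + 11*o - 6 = (o - 1)*(o^2 - 5*o + 6) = (o - 3)*(o - 1)*(o - 2)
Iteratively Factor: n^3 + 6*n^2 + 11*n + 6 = (n + 1)*(n^2 + 5*n + 6) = (n + 1)*(n + 2)*(n + 3)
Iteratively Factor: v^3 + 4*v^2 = (v)*(v^2 + 4*v) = v*(v + 4)*(v)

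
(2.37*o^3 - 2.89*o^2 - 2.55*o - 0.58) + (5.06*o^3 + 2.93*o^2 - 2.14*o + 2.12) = 7.43*o^3 + 0.04*o^2 - 4.69*o + 1.54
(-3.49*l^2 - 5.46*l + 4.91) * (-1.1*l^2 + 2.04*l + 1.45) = 3.839*l^4 - 1.1136*l^3 - 21.5999*l^2 + 2.0994*l + 7.1195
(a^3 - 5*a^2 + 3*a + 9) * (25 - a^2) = -a^5 + 5*a^4 + 22*a^3 - 134*a^2 + 75*a + 225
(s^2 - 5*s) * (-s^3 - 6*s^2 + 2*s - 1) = -s^5 - s^4 + 32*s^3 - 11*s^2 + 5*s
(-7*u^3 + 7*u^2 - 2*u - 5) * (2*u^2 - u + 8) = -14*u^5 + 21*u^4 - 67*u^3 + 48*u^2 - 11*u - 40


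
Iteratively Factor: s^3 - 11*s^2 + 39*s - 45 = (s - 3)*(s^2 - 8*s + 15) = (s - 5)*(s - 3)*(s - 3)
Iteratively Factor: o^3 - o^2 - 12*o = (o - 4)*(o^2 + 3*o) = (o - 4)*(o + 3)*(o)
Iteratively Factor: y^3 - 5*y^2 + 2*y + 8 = (y - 4)*(y^2 - y - 2) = (y - 4)*(y + 1)*(y - 2)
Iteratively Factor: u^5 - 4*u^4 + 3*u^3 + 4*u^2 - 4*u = (u - 2)*(u^4 - 2*u^3 - u^2 + 2*u) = u*(u - 2)*(u^3 - 2*u^2 - u + 2) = u*(u - 2)*(u + 1)*(u^2 - 3*u + 2) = u*(u - 2)*(u - 1)*(u + 1)*(u - 2)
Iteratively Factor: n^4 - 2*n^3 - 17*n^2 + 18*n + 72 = (n + 3)*(n^3 - 5*n^2 - 2*n + 24) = (n - 3)*(n + 3)*(n^2 - 2*n - 8) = (n - 4)*(n - 3)*(n + 3)*(n + 2)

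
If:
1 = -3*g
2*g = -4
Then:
No Solution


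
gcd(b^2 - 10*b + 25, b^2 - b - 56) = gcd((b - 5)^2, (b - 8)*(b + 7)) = 1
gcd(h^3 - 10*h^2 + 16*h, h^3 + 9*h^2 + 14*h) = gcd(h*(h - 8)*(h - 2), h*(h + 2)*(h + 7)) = h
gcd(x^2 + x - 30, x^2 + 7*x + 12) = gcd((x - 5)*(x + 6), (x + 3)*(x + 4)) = 1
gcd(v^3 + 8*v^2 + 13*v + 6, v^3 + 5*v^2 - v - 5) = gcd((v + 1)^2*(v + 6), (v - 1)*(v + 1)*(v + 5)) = v + 1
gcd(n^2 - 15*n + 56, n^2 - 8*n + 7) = n - 7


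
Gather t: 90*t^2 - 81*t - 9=90*t^2 - 81*t - 9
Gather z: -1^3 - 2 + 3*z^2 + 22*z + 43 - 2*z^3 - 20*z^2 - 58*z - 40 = -2*z^3 - 17*z^2 - 36*z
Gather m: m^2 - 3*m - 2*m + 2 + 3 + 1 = m^2 - 5*m + 6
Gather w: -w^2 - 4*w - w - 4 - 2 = -w^2 - 5*w - 6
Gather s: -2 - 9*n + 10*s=-9*n + 10*s - 2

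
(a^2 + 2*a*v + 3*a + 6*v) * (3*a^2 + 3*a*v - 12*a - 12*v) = 3*a^4 + 9*a^3*v - 3*a^3 + 6*a^2*v^2 - 9*a^2*v - 36*a^2 - 6*a*v^2 - 108*a*v - 72*v^2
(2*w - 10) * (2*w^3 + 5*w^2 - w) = 4*w^4 - 10*w^3 - 52*w^2 + 10*w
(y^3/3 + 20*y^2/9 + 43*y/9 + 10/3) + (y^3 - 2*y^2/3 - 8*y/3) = 4*y^3/3 + 14*y^2/9 + 19*y/9 + 10/3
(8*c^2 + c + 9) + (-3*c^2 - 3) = 5*c^2 + c + 6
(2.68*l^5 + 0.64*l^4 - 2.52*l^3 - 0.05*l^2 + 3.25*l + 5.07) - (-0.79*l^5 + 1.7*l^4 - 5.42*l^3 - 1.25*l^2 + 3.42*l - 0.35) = 3.47*l^5 - 1.06*l^4 + 2.9*l^3 + 1.2*l^2 - 0.17*l + 5.42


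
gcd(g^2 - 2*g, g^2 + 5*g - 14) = g - 2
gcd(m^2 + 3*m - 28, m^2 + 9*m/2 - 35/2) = m + 7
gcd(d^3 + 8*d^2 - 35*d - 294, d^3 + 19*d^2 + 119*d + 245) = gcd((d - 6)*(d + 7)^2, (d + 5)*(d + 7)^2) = d^2 + 14*d + 49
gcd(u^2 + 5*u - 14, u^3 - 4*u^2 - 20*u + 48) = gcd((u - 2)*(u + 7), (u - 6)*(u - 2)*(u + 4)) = u - 2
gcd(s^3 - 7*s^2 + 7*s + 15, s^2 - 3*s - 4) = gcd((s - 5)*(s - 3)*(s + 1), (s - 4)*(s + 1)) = s + 1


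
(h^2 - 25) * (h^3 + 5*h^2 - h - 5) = h^5 + 5*h^4 - 26*h^3 - 130*h^2 + 25*h + 125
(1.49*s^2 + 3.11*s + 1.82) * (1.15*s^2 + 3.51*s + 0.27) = 1.7135*s^4 + 8.8064*s^3 + 13.4114*s^2 + 7.2279*s + 0.4914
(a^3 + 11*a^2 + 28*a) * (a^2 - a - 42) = a^5 + 10*a^4 - 25*a^3 - 490*a^2 - 1176*a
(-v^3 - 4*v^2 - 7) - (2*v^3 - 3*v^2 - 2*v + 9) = -3*v^3 - v^2 + 2*v - 16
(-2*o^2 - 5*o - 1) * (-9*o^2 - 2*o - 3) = 18*o^4 + 49*o^3 + 25*o^2 + 17*o + 3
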